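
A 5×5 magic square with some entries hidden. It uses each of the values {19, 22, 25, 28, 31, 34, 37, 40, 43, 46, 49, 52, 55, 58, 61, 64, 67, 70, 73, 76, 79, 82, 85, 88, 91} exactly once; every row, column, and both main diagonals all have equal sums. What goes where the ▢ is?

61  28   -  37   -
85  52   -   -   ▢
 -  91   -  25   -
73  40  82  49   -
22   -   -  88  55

43

The 25 entries sum to 1375, so each line sums to 1375/5 = 275.
From row 4, 275 − (73 + 40 + 82 + 49) gives (4,5) = 31.
From column 1, 275 − (61 + 85 + 73 + 22) gives (3,1) = 34.
From column 2, 275 − (28 + 52 + 91 + 40) gives (5,2) = 64.
Column 4 must total 275; the given cells sum to 199, so (2,4) = 76.
The remaining cell in main diagonal is (3,3) = 275 − 217 = 58.
Using anti-diagonal: 76 + 58 + 40 + 22 + ? → (1,5) = 275 − 196 = 79.
Row 1 must total 275; the given cells sum to 205, so (1,3) = 70.
Using row 3: 34 + 91 + 58 + 25 + ? → (3,5) = 275 − 208 = 67.
From row 5, 275 − (22 + 64 + 88 + 55) gives (5,3) = 46.
Column 3 must total 275; the given cells sum to 256, so (2,3) = 19.
Column 5: 79 + 67 + 31 + 55 + ? = 275, so (2,5) = 43.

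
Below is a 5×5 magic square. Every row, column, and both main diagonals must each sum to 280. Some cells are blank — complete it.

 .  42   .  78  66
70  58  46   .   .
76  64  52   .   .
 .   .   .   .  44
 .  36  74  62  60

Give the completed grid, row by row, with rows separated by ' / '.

From row 5, 280 − (36 + 74 + 62 + 60) gives (5,1) = 48.
The remaining cell in column 2 is (4,2) = 280 − 200 = 80.
Using anti-diagonal: 66 + 52 + 80 + 48 + ? → (2,4) = 280 − 246 = 34.
From row 2, 280 − (70 + 58 + 46 + 34) gives (2,5) = 72.
From column 5, 280 − (66 + 72 + 44 + 60) gives (3,5) = 38.
From row 3, 280 − (76 + 64 + 52 + 38) gives (3,4) = 50.
Column 4 needs 280; the known cells sum to 224, so (4,4) = 56.
Main diagonal needs 280; the known cells sum to 226, so (1,1) = 54.
From row 1, 280 − (54 + 42 + 78 + 66) gives (1,3) = 40.
From column 1, 280 − (54 + 70 + 76 + 48) gives (4,1) = 32.
Column 3: 40 + 46 + 52 + 74 + ? = 280, so (4,3) = 68.

54 42 40 78 66 / 70 58 46 34 72 / 76 64 52 50 38 / 32 80 68 56 44 / 48 36 74 62 60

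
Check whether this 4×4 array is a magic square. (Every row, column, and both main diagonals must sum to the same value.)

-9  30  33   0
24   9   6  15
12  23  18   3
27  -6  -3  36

No — anti-diagonal sums to 56 but column 3 sums to 54.

Row 1: -9 + 30 + 33 + 0 = 54.
Row 2: 24 + 9 + 6 + 15 = 54.
Row 3: 12 + 23 + 18 + 3 = 56.
Row 4: 27 + (-6) + (-3) + 36 = 54.
Column 1: -9 + 24 + 12 + 27 = 54.
Column 2: 30 + 9 + 23 + (-6) = 56.
Column 3: 33 + 6 + 18 + (-3) = 54.
Column 4: 0 + 15 + 3 + 36 = 54.
Main diagonal: -9 + 9 + 18 + 36 = 54.
Anti-diagonal: 0 + 6 + 23 + 27 = 56.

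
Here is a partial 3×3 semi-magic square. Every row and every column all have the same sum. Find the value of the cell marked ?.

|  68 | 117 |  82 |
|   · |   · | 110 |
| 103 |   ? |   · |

Row 1 is complete and sums to 267; that is the magic constant.
The remaining cell in column 1 is (2,1) = 267 − 171 = 96.
Using column 3: 82 + 110 + ? → (3,3) = 267 − 192 = 75.
Row 2: 96 + 110 + ? = 267, so (2,2) = 61.
The remaining cell in row 3 is (3,2) = 267 − 178 = 89.

89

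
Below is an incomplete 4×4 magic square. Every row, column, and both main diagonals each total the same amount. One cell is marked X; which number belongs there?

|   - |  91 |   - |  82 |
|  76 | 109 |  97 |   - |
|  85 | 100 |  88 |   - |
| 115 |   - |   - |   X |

79

Anti-diagonal is complete and sums to 394; that is the magic constant.
From row 2, 394 − (76 + 109 + 97) gives (2,4) = 112.
The remaining cell in row 3 is (3,4) = 394 − 273 = 121.
Using column 1: 76 + 85 + 115 + ? → (1,1) = 394 − 276 = 118.
Column 2: 91 + 109 + 100 + ? = 394, so (4,2) = 94.
Column 4: 82 + 112 + 121 + ? = 394, so (4,4) = 79.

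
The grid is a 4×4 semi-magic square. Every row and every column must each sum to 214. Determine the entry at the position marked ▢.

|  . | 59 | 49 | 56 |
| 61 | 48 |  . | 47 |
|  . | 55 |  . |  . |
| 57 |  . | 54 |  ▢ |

Row 1 must total 214; the given cells sum to 164, so (1,1) = 50.
The remaining cell in row 2 is (2,3) = 214 − 156 = 58.
From column 1, 214 − (50 + 61 + 57) gives (3,1) = 46.
Column 2 needs 214; the known cells sum to 162, so (4,2) = 52.
From column 3, 214 − (49 + 58 + 54) gives (3,3) = 53.
Using row 3: 46 + 55 + 53 + ? → (3,4) = 214 − 154 = 60.
Using row 4: 57 + 52 + 54 + ? → (4,4) = 214 − 163 = 51.

51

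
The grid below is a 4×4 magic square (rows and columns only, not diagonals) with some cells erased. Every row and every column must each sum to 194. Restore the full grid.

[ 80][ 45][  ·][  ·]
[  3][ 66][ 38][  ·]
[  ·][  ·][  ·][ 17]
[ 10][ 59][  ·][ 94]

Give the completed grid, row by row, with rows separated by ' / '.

Row 2 needs 194; the known cells sum to 107, so (2,4) = 87.
The remaining cell in row 4 is (4,3) = 194 − 163 = 31.
Using column 1: 80 + 3 + 10 + ? → (3,1) = 194 − 93 = 101.
Using column 2: 45 + 66 + 59 + ? → (3,2) = 194 − 170 = 24.
Column 4: 87 + 17 + 94 + ? = 194, so (1,4) = -4.
Row 1 must total 194; the given cells sum to 121, so (1,3) = 73.
The remaining cell in row 3 is (3,3) = 194 − 142 = 52.

80 45 73 -4 / 3 66 38 87 / 101 24 52 17 / 10 59 31 94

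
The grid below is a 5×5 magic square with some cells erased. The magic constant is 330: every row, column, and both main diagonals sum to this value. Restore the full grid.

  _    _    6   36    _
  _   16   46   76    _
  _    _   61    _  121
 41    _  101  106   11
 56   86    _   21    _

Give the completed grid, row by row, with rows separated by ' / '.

96 126 6 36 66 / 111 16 46 76 81 / 26 31 61 91 121 / 41 71 101 106 11 / 56 86 116 21 51

Row 4 must total 330; the given cells sum to 259, so (4,2) = 71.
From column 3, 330 − (6 + 46 + 61 + 101) gives (5,3) = 116.
Column 4 must total 330; the given cells sum to 239, so (3,4) = 91.
The remaining cell in anti-diagonal is (1,5) = 330 − 264 = 66.
From row 5, 330 − (56 + 86 + 116 + 21) gives (5,5) = 51.
The remaining cell in column 5 is (2,5) = 330 − 249 = 81.
From main diagonal, 330 − (16 + 61 + 106 + 51) gives (1,1) = 96.
Row 1 needs 330; the known cells sum to 204, so (1,2) = 126.
From row 2, 330 − (16 + 46 + 76 + 81) gives (2,1) = 111.
Using column 1: 96 + 111 + 41 + 56 + ? → (3,1) = 330 − 304 = 26.
From column 2, 330 − (126 + 16 + 71 + 86) gives (3,2) = 31.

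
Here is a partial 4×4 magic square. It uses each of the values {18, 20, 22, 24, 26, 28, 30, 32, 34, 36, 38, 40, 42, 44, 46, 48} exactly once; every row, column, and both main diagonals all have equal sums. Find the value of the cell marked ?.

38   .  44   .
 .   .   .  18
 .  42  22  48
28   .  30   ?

40

The 16 entries sum to 528, so each line sums to 528/4 = 132.
Using row 3: 42 + 22 + 48 + ? → (3,1) = 132 − 112 = 20.
Column 1 must total 132; the given cells sum to 86, so (2,1) = 46.
Column 3 must total 132; the given cells sum to 96, so (2,3) = 36.
Anti-diagonal: 36 + 42 + 28 + ? = 132, so (1,4) = 26.
Row 1: 38 + 44 + 26 + ? = 132, so (1,2) = 24.
Row 2 needs 132; the known cells sum to 100, so (2,2) = 32.
Column 2: 24 + 32 + 42 + ? = 132, so (4,2) = 34.
Column 4: 26 + 18 + 48 + ? = 132, so (4,4) = 40.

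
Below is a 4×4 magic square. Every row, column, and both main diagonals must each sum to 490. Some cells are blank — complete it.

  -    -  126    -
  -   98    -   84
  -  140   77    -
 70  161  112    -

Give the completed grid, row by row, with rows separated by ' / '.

Row 4: 70 + 161 + 112 + ? = 490, so (4,4) = 147.
Column 2 must total 490; the given cells sum to 399, so (1,2) = 91.
The remaining cell in column 3 is (2,3) = 490 − 315 = 175.
Main diagonal needs 490; the known cells sum to 322, so (1,1) = 168.
The remaining cell in anti-diagonal is (1,4) = 490 − 385 = 105.
The remaining cell in row 2 is (2,1) = 490 − 357 = 133.
From column 1, 490 − (168 + 133 + 70) gives (3,1) = 119.
Using column 4: 105 + 84 + 147 + ? → (3,4) = 490 − 336 = 154.

168 91 126 105 / 133 98 175 84 / 119 140 77 154 / 70 161 112 147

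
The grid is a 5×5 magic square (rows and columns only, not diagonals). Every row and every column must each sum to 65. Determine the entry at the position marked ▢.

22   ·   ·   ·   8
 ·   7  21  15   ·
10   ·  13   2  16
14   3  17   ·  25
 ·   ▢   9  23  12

20

The remaining cell in row 3 is (3,2) = 65 − 41 = 24.
Row 4: 14 + 3 + 17 + 25 + ? = 65, so (4,4) = 6.
Column 3 needs 65; the known cells sum to 60, so (1,3) = 5.
From column 4, 65 − (15 + 2 + 6 + 23) gives (1,4) = 19.
From column 5, 65 − (8 + 16 + 25 + 12) gives (2,5) = 4.
Row 1: 22 + 5 + 19 + 8 + ? = 65, so (1,2) = 11.
From row 2, 65 − (7 + 21 + 15 + 4) gives (2,1) = 18.
Column 1 needs 65; the known cells sum to 64, so (5,1) = 1.
The remaining cell in column 2 is (5,2) = 65 − 45 = 20.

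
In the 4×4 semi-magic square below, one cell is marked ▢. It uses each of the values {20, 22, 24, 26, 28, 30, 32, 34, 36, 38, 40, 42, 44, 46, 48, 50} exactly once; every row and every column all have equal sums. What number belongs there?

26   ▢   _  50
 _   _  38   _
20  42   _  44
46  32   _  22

The 16 entries sum to 560, so each line sums to 560/4 = 140.
Row 3: 20 + 42 + 44 + ? = 140, so (3,3) = 34.
Row 4 needs 140; the known cells sum to 100, so (4,3) = 40.
Column 1 needs 140; the known cells sum to 92, so (2,1) = 48.
From column 3, 140 − (38 + 34 + 40) gives (1,3) = 28.
Using column 4: 50 + 44 + 22 + ? → (2,4) = 140 − 116 = 24.
Row 1: 26 + 28 + 50 + ? = 140, so (1,2) = 36.

36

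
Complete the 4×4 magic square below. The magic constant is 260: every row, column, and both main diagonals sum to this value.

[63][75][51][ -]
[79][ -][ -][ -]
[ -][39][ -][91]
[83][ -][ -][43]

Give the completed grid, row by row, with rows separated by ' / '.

From row 1, 260 − (63 + 75 + 51) gives (1,4) = 71.
The remaining cell in column 1 is (3,1) = 260 − 225 = 35.
The remaining cell in column 4 is (2,4) = 260 − 205 = 55.
From anti-diagonal, 260 − (71 + 39 + 83) gives (2,3) = 67.
Row 2: 79 + 67 + 55 + ? = 260, so (2,2) = 59.
From row 3, 260 − (35 + 39 + 91) gives (3,3) = 95.
Using column 2: 75 + 59 + 39 + ? → (4,2) = 260 − 173 = 87.
From column 3, 260 − (51 + 67 + 95) gives (4,3) = 47.

63 75 51 71 / 79 59 67 55 / 35 39 95 91 / 83 87 47 43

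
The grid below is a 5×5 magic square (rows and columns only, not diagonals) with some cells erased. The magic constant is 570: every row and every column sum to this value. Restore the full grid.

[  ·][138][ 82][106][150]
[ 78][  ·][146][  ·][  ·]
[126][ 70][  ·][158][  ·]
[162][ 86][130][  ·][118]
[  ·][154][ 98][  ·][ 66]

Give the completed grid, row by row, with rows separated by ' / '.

94 138 82 106 150 / 78 122 146 90 134 / 126 70 114 158 102 / 162 86 130 74 118 / 110 154 98 142 66

Using row 1: 138 + 82 + 106 + 150 + ? → (1,1) = 570 − 476 = 94.
The remaining cell in row 4 is (4,4) = 570 − 496 = 74.
Column 1 must total 570; the given cells sum to 460, so (5,1) = 110.
Column 2: 138 + 70 + 86 + 154 + ? = 570, so (2,2) = 122.
The remaining cell in column 3 is (3,3) = 570 − 456 = 114.
Row 3: 126 + 70 + 114 + 158 + ? = 570, so (3,5) = 102.
Using row 5: 110 + 154 + 98 + 66 + ? → (5,4) = 570 − 428 = 142.
Column 4 needs 570; the known cells sum to 480, so (2,4) = 90.
Column 5: 150 + 102 + 118 + 66 + ? = 570, so (2,5) = 134.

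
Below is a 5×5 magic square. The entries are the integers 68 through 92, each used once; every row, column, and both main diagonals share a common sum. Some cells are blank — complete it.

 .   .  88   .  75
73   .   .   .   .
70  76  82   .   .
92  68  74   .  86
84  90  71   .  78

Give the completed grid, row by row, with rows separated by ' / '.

The entries are 68 through 92, which sum to 2000, so each line sums to 2000/5 = 400.
From row 4, 400 − (92 + 68 + 74 + 86) gives (4,4) = 80.
The remaining cell in row 5 is (5,4) = 400 − 323 = 77.
From column 1, 400 − (73 + 70 + 92 + 84) gives (1,1) = 81.
The remaining cell in column 3 is (2,3) = 400 − 315 = 85.
From main diagonal, 400 − (81 + 82 + 80 + 78) gives (2,2) = 79.
Anti-diagonal must total 400; the given cells sum to 309, so (2,4) = 91.
Using row 2: 73 + 79 + 85 + 91 + ? → (2,5) = 400 − 328 = 72.
Column 2 must total 400; the given cells sum to 313, so (1,2) = 87.
Using column 5: 75 + 72 + 86 + 78 + ? → (3,5) = 400 − 311 = 89.
The remaining cell in row 1 is (1,4) = 400 − 331 = 69.
Row 3: 70 + 76 + 82 + 89 + ? = 400, so (3,4) = 83.

81 87 88 69 75 / 73 79 85 91 72 / 70 76 82 83 89 / 92 68 74 80 86 / 84 90 71 77 78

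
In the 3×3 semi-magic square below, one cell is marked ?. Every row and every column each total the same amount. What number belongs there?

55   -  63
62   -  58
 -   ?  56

Column 3 is complete and sums to 177; that is the magic constant.
From row 1, 177 − (55 + 63) gives (1,2) = 59.
From row 2, 177 − (62 + 58) gives (2,2) = 57.
Column 1 must total 177; the given cells sum to 117, so (3,1) = 60.
Using column 2: 59 + 57 + ? → (3,2) = 177 − 116 = 61.

61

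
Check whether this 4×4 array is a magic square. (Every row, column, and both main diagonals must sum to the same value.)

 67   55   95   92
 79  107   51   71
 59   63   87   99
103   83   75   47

Row 1: 67 + 55 + 95 + 92 = 309.
Row 2: 79 + 107 + 51 + 71 = 308.
Row 3: 59 + 63 + 87 + 99 = 308.
Row 4: 103 + 83 + 75 + 47 = 308.
Column 1: 67 + 79 + 59 + 103 = 308.
Column 2: 55 + 107 + 63 + 83 = 308.
Column 3: 95 + 51 + 87 + 75 = 308.
Column 4: 92 + 71 + 99 + 47 = 309.
Main diagonal: 67 + 107 + 87 + 47 = 308.
Anti-diagonal: 92 + 51 + 63 + 103 = 309.

No — column 1 sums to 308 but row 1 sums to 309.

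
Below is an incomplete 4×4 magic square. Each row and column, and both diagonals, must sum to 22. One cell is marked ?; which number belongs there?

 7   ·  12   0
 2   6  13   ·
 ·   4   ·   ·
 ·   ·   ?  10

Row 1 must total 22; the given cells sum to 19, so (1,2) = 3.
Row 2 needs 22; the known cells sum to 21, so (2,4) = 1.
Using column 2: 3 + 6 + 4 + ? → (4,2) = 22 − 13 = 9.
The remaining cell in column 4 is (3,4) = 22 − 11 = 11.
From main diagonal, 22 − (7 + 6 + 10) gives (3,3) = -1.
The remaining cell in anti-diagonal is (4,1) = 22 − 17 = 5.
Row 3 needs 22; the known cells sum to 14, so (3,1) = 8.
Row 4 must total 22; the given cells sum to 24, so (4,3) = -2.

-2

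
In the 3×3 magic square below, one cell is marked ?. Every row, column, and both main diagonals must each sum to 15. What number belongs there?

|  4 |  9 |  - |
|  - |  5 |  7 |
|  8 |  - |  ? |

Row 1: 4 + 9 + ? = 15, so (1,3) = 2.
From row 2, 15 − (5 + 7) gives (2,1) = 3.
The remaining cell in column 2 is (3,2) = 15 − 14 = 1.
The remaining cell in column 3 is (3,3) = 15 − 9 = 6.

6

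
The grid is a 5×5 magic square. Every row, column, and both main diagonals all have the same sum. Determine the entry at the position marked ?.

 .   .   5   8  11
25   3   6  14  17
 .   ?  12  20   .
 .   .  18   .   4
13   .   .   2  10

9

Row 2 is complete and sums to 65; that is the magic constant.
From column 3, 65 − (5 + 6 + 12 + 18) gives (5,3) = 24.
Using column 4: 8 + 14 + 20 + 2 + ? → (4,4) = 65 − 44 = 21.
The remaining cell in column 5 is (3,5) = 65 − 42 = 23.
Using main diagonal: 3 + 12 + 21 + 10 + ? → (1,1) = 65 − 46 = 19.
Anti-diagonal: 11 + 14 + 12 + 13 + ? = 65, so (4,2) = 15.
From row 1, 65 − (19 + 5 + 8 + 11) gives (1,2) = 22.
Row 4 needs 65; the known cells sum to 58, so (4,1) = 7.
From row 5, 65 − (13 + 24 + 2 + 10) gives (5,2) = 16.
Column 1 needs 65; the known cells sum to 64, so (3,1) = 1.
The remaining cell in column 2 is (3,2) = 65 − 56 = 9.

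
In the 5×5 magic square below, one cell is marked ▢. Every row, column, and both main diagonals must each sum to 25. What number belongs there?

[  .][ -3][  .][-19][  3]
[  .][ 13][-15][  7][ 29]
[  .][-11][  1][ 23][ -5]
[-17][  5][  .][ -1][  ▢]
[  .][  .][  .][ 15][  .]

Row 2: 13 + (-15) + 7 + 29 + ? = 25, so (2,1) = -9.
Row 3 must total 25; the given cells sum to 8, so (3,1) = 17.
From column 2, 25 − (-3 + 13 + (-11) + 5) gives (5,2) = 21.
Anti-diagonal must total 25; the given cells sum to 16, so (5,1) = 9.
Column 1 needs 25; the known cells sum to 0, so (1,1) = 25.
The remaining cell in main diagonal is (5,5) = 25 − 38 = -13.
Using row 1: 25 + (-3) + (-19) + 3 + ? → (1,3) = 25 − 6 = 19.
Using row 5: 9 + 21 + 15 + (-13) + ? → (5,3) = 25 − 32 = -7.
Column 3: 19 + (-15) + 1 + (-7) + ? = 25, so (4,3) = 27.
The remaining cell in column 5 is (4,5) = 25 − 14 = 11.

11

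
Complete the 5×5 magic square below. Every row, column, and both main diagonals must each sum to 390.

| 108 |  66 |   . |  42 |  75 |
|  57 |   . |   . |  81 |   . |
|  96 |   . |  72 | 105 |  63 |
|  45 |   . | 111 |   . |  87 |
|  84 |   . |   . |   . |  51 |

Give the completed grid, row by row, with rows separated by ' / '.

108 66 99 42 75 / 57 90 48 81 114 / 96 54 72 105 63 / 45 78 111 69 87 / 84 102 60 93 51

The remaining cell in row 1 is (1,3) = 390 − 291 = 99.
From row 3, 390 − (96 + 72 + 105 + 63) gives (3,2) = 54.
Column 5: 75 + 63 + 87 + 51 + ? = 390, so (2,5) = 114.
The remaining cell in anti-diagonal is (4,2) = 390 − 312 = 78.
Row 4 must total 390; the given cells sum to 321, so (4,4) = 69.
Column 4 must total 390; the given cells sum to 297, so (5,4) = 93.
Using main diagonal: 108 + 72 + 69 + 51 + ? → (2,2) = 390 − 300 = 90.
Row 2 needs 390; the known cells sum to 342, so (2,3) = 48.
The remaining cell in column 2 is (5,2) = 390 − 288 = 102.
Using column 3: 99 + 48 + 72 + 111 + ? → (5,3) = 390 − 330 = 60.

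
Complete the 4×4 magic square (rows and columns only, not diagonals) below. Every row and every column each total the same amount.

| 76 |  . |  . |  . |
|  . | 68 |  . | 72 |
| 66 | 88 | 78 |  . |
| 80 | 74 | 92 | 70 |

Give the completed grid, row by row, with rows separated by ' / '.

76 86 64 90 / 94 68 82 72 / 66 88 78 84 / 80 74 92 70

Row 4 is already complete: 80 + 74 + 92 + 70 = 316, so that is the magic constant.
Row 3: 66 + 88 + 78 + ? = 316, so (3,4) = 84.
Column 1: 76 + 66 + 80 + ? = 316, so (2,1) = 94.
Using column 2: 68 + 88 + 74 + ? → (1,2) = 316 − 230 = 86.
Using column 4: 72 + 84 + 70 + ? → (1,4) = 316 − 226 = 90.
Row 1 needs 316; the known cells sum to 252, so (1,3) = 64.
From row 2, 316 − (94 + 68 + 72) gives (2,3) = 82.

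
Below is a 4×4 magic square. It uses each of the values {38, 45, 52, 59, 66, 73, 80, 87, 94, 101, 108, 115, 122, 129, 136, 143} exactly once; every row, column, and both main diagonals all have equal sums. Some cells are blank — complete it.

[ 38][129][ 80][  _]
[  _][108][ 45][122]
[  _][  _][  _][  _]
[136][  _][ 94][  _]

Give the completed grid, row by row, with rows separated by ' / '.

38 129 80 115 / 87 108 45 122 / 101 66 143 52 / 136 59 94 73

The 16 entries sum to 1448, so each line sums to 1448/4 = 362.
From row 1, 362 − (38 + 129 + 80) gives (1,4) = 115.
Row 2: 108 + 45 + 122 + ? = 362, so (2,1) = 87.
Column 1 needs 362; the known cells sum to 261, so (3,1) = 101.
Column 3 must total 362; the given cells sum to 219, so (3,3) = 143.
From main diagonal, 362 − (38 + 108 + 143) gives (4,4) = 73.
From anti-diagonal, 362 − (115 + 45 + 136) gives (3,2) = 66.
The remaining cell in row 3 is (3,4) = 362 − 310 = 52.
The remaining cell in row 4 is (4,2) = 362 − 303 = 59.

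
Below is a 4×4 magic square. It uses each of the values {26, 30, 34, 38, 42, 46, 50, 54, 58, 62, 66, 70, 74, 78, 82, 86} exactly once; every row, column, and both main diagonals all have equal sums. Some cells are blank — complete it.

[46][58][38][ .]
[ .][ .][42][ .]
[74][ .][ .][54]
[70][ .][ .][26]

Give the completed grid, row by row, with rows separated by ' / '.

46 58 38 82 / 34 86 42 62 / 74 30 66 54 / 70 50 78 26

The 16 entries sum to 896, so each line sums to 896/4 = 224.
From row 1, 224 − (46 + 58 + 38) gives (1,4) = 82.
From column 1, 224 − (46 + 74 + 70) gives (2,1) = 34.
Using column 4: 82 + 54 + 26 + ? → (2,4) = 224 − 162 = 62.
Anti-diagonal must total 224; the given cells sum to 194, so (3,2) = 30.
Using row 2: 34 + 42 + 62 + ? → (2,2) = 224 − 138 = 86.
Row 3: 74 + 30 + 54 + ? = 224, so (3,3) = 66.
Column 2 must total 224; the given cells sum to 174, so (4,2) = 50.
From column 3, 224 − (38 + 42 + 66) gives (4,3) = 78.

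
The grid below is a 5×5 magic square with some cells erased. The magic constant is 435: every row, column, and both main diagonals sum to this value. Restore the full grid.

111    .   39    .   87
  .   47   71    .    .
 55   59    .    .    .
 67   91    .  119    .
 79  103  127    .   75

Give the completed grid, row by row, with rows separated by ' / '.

111 135 39 63 87 / 123 47 71 95 99 / 55 59 83 107 131 / 67 91 115 119 43 / 79 103 127 51 75

The remaining cell in row 5 is (5,4) = 435 − 384 = 51.
Column 1 must total 435; the given cells sum to 312, so (2,1) = 123.
Column 2 must total 435; the given cells sum to 300, so (1,2) = 135.
The remaining cell in main diagonal is (3,3) = 435 − 352 = 83.
Anti-diagonal: 87 + 83 + 91 + 79 + ? = 435, so (2,4) = 95.
From row 1, 435 − (111 + 135 + 39 + 87) gives (1,4) = 63.
Using row 2: 123 + 47 + 71 + 95 + ? → (2,5) = 435 − 336 = 99.
Column 3 must total 435; the given cells sum to 320, so (4,3) = 115.
Column 4 needs 435; the known cells sum to 328, so (3,4) = 107.
The remaining cell in row 3 is (3,5) = 435 − 304 = 131.
Row 4 needs 435; the known cells sum to 392, so (4,5) = 43.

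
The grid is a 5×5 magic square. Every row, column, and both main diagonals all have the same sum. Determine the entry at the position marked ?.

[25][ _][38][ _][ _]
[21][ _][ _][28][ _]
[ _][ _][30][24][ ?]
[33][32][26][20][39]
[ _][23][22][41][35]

Row 4 is complete and sums to 150; that is the magic constant.
Using row 5: 23 + 22 + 41 + 35 + ? → (5,1) = 150 − 121 = 29.
Using column 1: 25 + 21 + 33 + 29 + ? → (3,1) = 150 − 108 = 42.
Column 3 must total 150; the given cells sum to 116, so (2,3) = 34.
Column 4: 28 + 24 + 20 + 41 + ? = 150, so (1,4) = 37.
Using main diagonal: 25 + 30 + 20 + 35 + ? → (2,2) = 150 − 110 = 40.
From anti-diagonal, 150 − (28 + 30 + 32 + 29) gives (1,5) = 31.
Using row 1: 25 + 38 + 37 + 31 + ? → (1,2) = 150 − 131 = 19.
From row 2, 150 − (21 + 40 + 34 + 28) gives (2,5) = 27.
Using column 2: 19 + 40 + 32 + 23 + ? → (3,2) = 150 − 114 = 36.
Using column 5: 31 + 27 + 39 + 35 + ? → (3,5) = 150 − 132 = 18.

18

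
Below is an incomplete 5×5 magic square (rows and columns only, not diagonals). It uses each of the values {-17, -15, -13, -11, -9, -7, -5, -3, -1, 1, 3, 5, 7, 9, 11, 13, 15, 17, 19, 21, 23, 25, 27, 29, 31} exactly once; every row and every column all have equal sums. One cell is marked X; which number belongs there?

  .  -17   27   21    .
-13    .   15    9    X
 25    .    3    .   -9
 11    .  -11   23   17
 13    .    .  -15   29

-7

The 25 entries sum to 175, so each line sums to 175/5 = 35.
Row 4 needs 35; the known cells sum to 40, so (4,2) = -5.
Column 1 needs 35; the known cells sum to 36, so (1,1) = -1.
From column 3, 35 − (27 + 15 + 3 + (-11)) gives (5,3) = 1.
Column 4: 21 + 9 + 23 + (-15) + ? = 35, so (3,4) = -3.
Row 1: -1 + (-17) + 27 + 21 + ? = 35, so (1,5) = 5.
Using row 3: 25 + 3 + (-3) + (-9) + ? → (3,2) = 35 − 16 = 19.
Row 5: 13 + 1 + (-15) + 29 + ? = 35, so (5,2) = 7.
Column 2: -17 + 19 + (-5) + 7 + ? = 35, so (2,2) = 31.
Column 5 must total 35; the given cells sum to 42, so (2,5) = -7.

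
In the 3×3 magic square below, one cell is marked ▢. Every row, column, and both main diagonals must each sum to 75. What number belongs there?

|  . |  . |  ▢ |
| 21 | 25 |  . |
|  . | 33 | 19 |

Row 2: 21 + 25 + ? = 75, so (2,3) = 29.
Row 3: 33 + 19 + ? = 75, so (3,1) = 23.
Column 1: 21 + 23 + ? = 75, so (1,1) = 31.
Column 2 needs 75; the known cells sum to 58, so (1,2) = 17.
Column 3 needs 75; the known cells sum to 48, so (1,3) = 27.

27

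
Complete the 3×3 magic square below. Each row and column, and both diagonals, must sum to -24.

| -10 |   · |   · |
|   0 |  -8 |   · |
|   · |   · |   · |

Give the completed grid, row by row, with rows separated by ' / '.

The remaining cell in row 2 is (2,3) = -24 − (-8) = -16.
The remaining cell in column 1 is (3,1) = -24 − (-10) = -14.
Main diagonal: -10 + (-8) + ? = -24, so (3,3) = -6.
Anti-diagonal must total -24; the given cells sum to -22, so (1,3) = -2.
Row 1: -10 + (-2) + ? = -24, so (1,2) = -12.
Using row 3: -14 + (-6) + ? → (3,2) = -24 − (-20) = -4.

-10 -12 -2 / 0 -8 -16 / -14 -4 -6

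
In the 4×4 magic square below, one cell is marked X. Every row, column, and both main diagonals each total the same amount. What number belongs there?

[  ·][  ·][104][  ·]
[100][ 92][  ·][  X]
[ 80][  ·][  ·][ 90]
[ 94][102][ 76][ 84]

Row 4 is complete and sums to 356; that is the magic constant.
Column 1 needs 356; the known cells sum to 274, so (1,1) = 82.
Main diagonal must total 356; the given cells sum to 258, so (3,3) = 98.
Using row 3: 80 + 98 + 90 + ? → (3,2) = 356 − 268 = 88.
Using column 2: 92 + 88 + 102 + ? → (1,2) = 356 − 282 = 74.
Column 3 must total 356; the given cells sum to 278, so (2,3) = 78.
Anti-diagonal must total 356; the given cells sum to 260, so (1,4) = 96.
Row 2 must total 356; the given cells sum to 270, so (2,4) = 86.

86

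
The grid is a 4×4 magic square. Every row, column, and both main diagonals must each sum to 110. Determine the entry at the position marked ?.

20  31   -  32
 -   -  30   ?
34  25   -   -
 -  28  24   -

From row 1, 110 − (20 + 31 + 32) gives (1,3) = 27.
Column 2: 31 + 25 + 28 + ? = 110, so (2,2) = 26.
Column 3 must total 110; the given cells sum to 81, so (3,3) = 29.
Main diagonal must total 110; the given cells sum to 75, so (4,4) = 35.
Anti-diagonal needs 110; the known cells sum to 87, so (4,1) = 23.
Row 3 must total 110; the given cells sum to 88, so (3,4) = 22.
From column 1, 110 − (20 + 34 + 23) gives (2,1) = 33.
Column 4 needs 110; the known cells sum to 89, so (2,4) = 21.

21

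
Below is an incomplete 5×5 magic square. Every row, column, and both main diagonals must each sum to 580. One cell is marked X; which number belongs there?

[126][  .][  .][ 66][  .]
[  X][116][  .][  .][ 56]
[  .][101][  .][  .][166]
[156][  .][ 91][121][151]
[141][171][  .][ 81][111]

86

From row 4, 580 − (156 + 91 + 121 + 151) gives (4,2) = 61.
Row 5 must total 580; the given cells sum to 504, so (5,3) = 76.
Column 2: 116 + 101 + 61 + 171 + ? = 580, so (1,2) = 131.
Column 5: 56 + 166 + 151 + 111 + ? = 580, so (1,5) = 96.
The remaining cell in main diagonal is (3,3) = 580 − 474 = 106.
From anti-diagonal, 580 − (96 + 106 + 61 + 141) gives (2,4) = 176.
Row 1: 126 + 131 + 66 + 96 + ? = 580, so (1,3) = 161.
From column 3, 580 − (161 + 106 + 91 + 76) gives (2,3) = 146.
Using column 4: 66 + 176 + 121 + 81 + ? → (3,4) = 580 − 444 = 136.
Using row 2: 116 + 146 + 176 + 56 + ? → (2,1) = 580 − 494 = 86.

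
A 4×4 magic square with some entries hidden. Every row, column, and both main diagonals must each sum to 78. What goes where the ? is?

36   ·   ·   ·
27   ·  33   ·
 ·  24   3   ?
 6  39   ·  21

42

The remaining cell in row 4 is (4,3) = 78 − 66 = 12.
From column 1, 78 − (36 + 27 + 6) gives (3,1) = 9.
Column 3 needs 78; the known cells sum to 48, so (1,3) = 30.
The remaining cell in main diagonal is (2,2) = 78 − 60 = 18.
Anti-diagonal needs 78; the known cells sum to 63, so (1,4) = 15.
From row 1, 78 − (36 + 30 + 15) gives (1,2) = -3.
Row 2 must total 78; the given cells sum to 78, so (2,4) = 0.
From row 3, 78 − (9 + 24 + 3) gives (3,4) = 42.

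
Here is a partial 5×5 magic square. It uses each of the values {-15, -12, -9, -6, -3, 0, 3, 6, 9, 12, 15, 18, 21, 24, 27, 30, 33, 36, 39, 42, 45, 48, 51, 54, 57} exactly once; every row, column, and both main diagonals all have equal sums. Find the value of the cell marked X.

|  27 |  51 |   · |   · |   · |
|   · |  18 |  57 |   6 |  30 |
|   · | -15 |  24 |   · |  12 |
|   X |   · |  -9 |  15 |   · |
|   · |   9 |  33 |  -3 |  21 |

The 25 entries sum to 525, so each line sums to 525/5 = 105.
From row 2, 105 − (18 + 57 + 6 + 30) gives (2,1) = -6.
The remaining cell in row 5 is (5,1) = 105 − 60 = 45.
Column 2 needs 105; the known cells sum to 63, so (4,2) = 42.
Column 3 needs 105; the known cells sum to 105, so (1,3) = 0.
Using anti-diagonal: 6 + 24 + 42 + 45 + ? → (1,5) = 105 − 117 = -12.
Row 1 must total 105; the given cells sum to 66, so (1,4) = 39.
Column 4: 39 + 6 + 15 + (-3) + ? = 105, so (3,4) = 48.
Using column 5: -12 + 30 + 12 + 21 + ? → (4,5) = 105 − 51 = 54.
Row 3 must total 105; the given cells sum to 69, so (3,1) = 36.
From row 4, 105 − (42 + (-9) + 15 + 54) gives (4,1) = 3.

3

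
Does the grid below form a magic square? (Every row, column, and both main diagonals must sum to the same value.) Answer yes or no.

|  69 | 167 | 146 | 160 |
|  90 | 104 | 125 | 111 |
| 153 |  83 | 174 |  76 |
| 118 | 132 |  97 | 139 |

No — row 3 sums to 486 but row 1 sums to 542.

Row 1: 69 + 167 + 146 + 160 = 542.
Row 2: 90 + 104 + 125 + 111 = 430.
Row 3: 153 + 83 + 174 + 76 = 486.
Row 4: 118 + 132 + 97 + 139 = 486.
Column 1: 69 + 90 + 153 + 118 = 430.
Column 2: 167 + 104 + 83 + 132 = 486.
Column 3: 146 + 125 + 174 + 97 = 542.
Column 4: 160 + 111 + 76 + 139 = 486.
Main diagonal: 69 + 104 + 174 + 139 = 486.
Anti-diagonal: 160 + 125 + 83 + 118 = 486.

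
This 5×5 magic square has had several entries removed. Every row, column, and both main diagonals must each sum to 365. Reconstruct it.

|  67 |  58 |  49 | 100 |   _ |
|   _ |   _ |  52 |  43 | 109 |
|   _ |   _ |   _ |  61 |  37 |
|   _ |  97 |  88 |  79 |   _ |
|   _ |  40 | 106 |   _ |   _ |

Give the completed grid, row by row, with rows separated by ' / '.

Row 1 must total 365; the given cells sum to 274, so (1,5) = 91.
Using column 3: 49 + 52 + 88 + 106 + ? → (3,3) = 365 − 295 = 70.
Column 4: 100 + 43 + 61 + 79 + ? = 365, so (5,4) = 82.
Using anti-diagonal: 91 + 43 + 70 + 97 + ? → (5,1) = 365 − 301 = 64.
From row 5, 365 − (64 + 40 + 106 + 82) gives (5,5) = 73.
Column 5: 91 + 109 + 37 + 73 + ? = 365, so (4,5) = 55.
Main diagonal needs 365; the known cells sum to 289, so (2,2) = 76.
From row 2, 365 − (76 + 52 + 43 + 109) gives (2,1) = 85.
The remaining cell in row 4 is (4,1) = 365 − 319 = 46.
Column 1 needs 365; the known cells sum to 262, so (3,1) = 103.
Column 2 must total 365; the given cells sum to 271, so (3,2) = 94.

67 58 49 100 91 / 85 76 52 43 109 / 103 94 70 61 37 / 46 97 88 79 55 / 64 40 106 82 73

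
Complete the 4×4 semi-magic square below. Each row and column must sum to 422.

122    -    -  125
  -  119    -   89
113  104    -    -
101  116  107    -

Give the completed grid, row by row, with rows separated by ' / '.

122 83 92 125 / 86 119 128 89 / 113 104 95 110 / 101 116 107 98

Using row 4: 101 + 116 + 107 + ? → (4,4) = 422 − 324 = 98.
From column 1, 422 − (122 + 113 + 101) gives (2,1) = 86.
Column 2: 119 + 104 + 116 + ? = 422, so (1,2) = 83.
Column 4: 125 + 89 + 98 + ? = 422, so (3,4) = 110.
Row 1: 122 + 83 + 125 + ? = 422, so (1,3) = 92.
Using row 2: 86 + 119 + 89 + ? → (2,3) = 422 − 294 = 128.
The remaining cell in row 3 is (3,3) = 422 − 327 = 95.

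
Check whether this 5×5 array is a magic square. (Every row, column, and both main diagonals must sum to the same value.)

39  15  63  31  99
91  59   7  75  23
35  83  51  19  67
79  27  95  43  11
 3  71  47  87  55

No — column 3 sums to 263 but column 1 sums to 247.

Row 1: 39 + 15 + 63 + 31 + 99 = 247.
Row 2: 91 + 59 + 7 + 75 + 23 = 255.
Row 3: 35 + 83 + 51 + 19 + 67 = 255.
Row 4: 79 + 27 + 95 + 43 + 11 = 255.
Row 5: 3 + 71 + 47 + 87 + 55 = 263.
Column 1: 39 + 91 + 35 + 79 + 3 = 247.
Column 2: 15 + 59 + 83 + 27 + 71 = 255.
Column 3: 63 + 7 + 51 + 95 + 47 = 263.
Column 4: 31 + 75 + 19 + 43 + 87 = 255.
Column 5: 99 + 23 + 67 + 11 + 55 = 255.
Main diagonal: 39 + 59 + 51 + 43 + 55 = 247.
Anti-diagonal: 99 + 75 + 51 + 27 + 3 = 255.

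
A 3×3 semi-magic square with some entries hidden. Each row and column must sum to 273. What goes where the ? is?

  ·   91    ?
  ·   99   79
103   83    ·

Row 2 must total 273; the given cells sum to 178, so (2,1) = 95.
Row 3: 103 + 83 + ? = 273, so (3,3) = 87.
Column 1 must total 273; the given cells sum to 198, so (1,1) = 75.
Column 3 needs 273; the known cells sum to 166, so (1,3) = 107.

107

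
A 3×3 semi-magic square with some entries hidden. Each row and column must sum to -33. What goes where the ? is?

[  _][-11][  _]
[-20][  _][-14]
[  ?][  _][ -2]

Row 2 must total -33; the given cells sum to -34, so (2,2) = 1.
The remaining cell in column 2 is (3,2) = -33 − (-10) = -23.
From column 3, -33 − (-14 + (-2)) gives (1,3) = -17.
Using row 1: -11 + (-17) + ? → (1,1) = -33 − (-28) = -5.
Row 3 needs -33; the known cells sum to -25, so (3,1) = -8.

-8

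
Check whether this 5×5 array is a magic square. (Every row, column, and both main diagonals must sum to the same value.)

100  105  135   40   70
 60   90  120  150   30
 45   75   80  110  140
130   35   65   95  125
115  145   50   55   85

Row 1: 100 + 105 + 135 + 40 + 70 = 450.
Row 2: 60 + 90 + 120 + 150 + 30 = 450.
Row 3: 45 + 75 + 80 + 110 + 140 = 450.
Row 4: 130 + 35 + 65 + 95 + 125 = 450.
Row 5: 115 + 145 + 50 + 55 + 85 = 450.
Column 1: 100 + 60 + 45 + 130 + 115 = 450.
Column 2: 105 + 90 + 75 + 35 + 145 = 450.
Column 3: 135 + 120 + 80 + 65 + 50 = 450.
Column 4: 40 + 150 + 110 + 95 + 55 = 450.
Column 5: 70 + 30 + 140 + 125 + 85 = 450.
Main diagonal: 100 + 90 + 80 + 95 + 85 = 450.
Anti-diagonal: 70 + 150 + 80 + 35 + 115 = 450.
All lines sum to 450.

Yes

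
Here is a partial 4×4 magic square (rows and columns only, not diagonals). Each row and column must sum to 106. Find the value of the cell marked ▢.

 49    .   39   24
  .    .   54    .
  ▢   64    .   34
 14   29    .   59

Row 1 must total 106; the given cells sum to 112, so (1,2) = -6.
From row 4, 106 − (14 + 29 + 59) gives (4,3) = 4.
Column 2 needs 106; the known cells sum to 87, so (2,2) = 19.
Column 3: 39 + 54 + 4 + ? = 106, so (3,3) = 9.
From column 4, 106 − (24 + 34 + 59) gives (2,4) = -11.
Row 2 needs 106; the known cells sum to 62, so (2,1) = 44.
From row 3, 106 − (64 + 9 + 34) gives (3,1) = -1.

-1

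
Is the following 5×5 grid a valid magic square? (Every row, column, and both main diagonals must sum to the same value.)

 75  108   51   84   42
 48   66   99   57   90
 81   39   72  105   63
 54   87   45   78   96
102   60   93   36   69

Yes

Row 1: 75 + 108 + 51 + 84 + 42 = 360.
Row 2: 48 + 66 + 99 + 57 + 90 = 360.
Row 3: 81 + 39 + 72 + 105 + 63 = 360.
Row 4: 54 + 87 + 45 + 78 + 96 = 360.
Row 5: 102 + 60 + 93 + 36 + 69 = 360.
Column 1: 75 + 48 + 81 + 54 + 102 = 360.
Column 2: 108 + 66 + 39 + 87 + 60 = 360.
Column 3: 51 + 99 + 72 + 45 + 93 = 360.
Column 4: 84 + 57 + 105 + 78 + 36 = 360.
Column 5: 42 + 90 + 63 + 96 + 69 = 360.
Main diagonal: 75 + 66 + 72 + 78 + 69 = 360.
Anti-diagonal: 42 + 57 + 72 + 87 + 102 = 360.
All lines sum to 360.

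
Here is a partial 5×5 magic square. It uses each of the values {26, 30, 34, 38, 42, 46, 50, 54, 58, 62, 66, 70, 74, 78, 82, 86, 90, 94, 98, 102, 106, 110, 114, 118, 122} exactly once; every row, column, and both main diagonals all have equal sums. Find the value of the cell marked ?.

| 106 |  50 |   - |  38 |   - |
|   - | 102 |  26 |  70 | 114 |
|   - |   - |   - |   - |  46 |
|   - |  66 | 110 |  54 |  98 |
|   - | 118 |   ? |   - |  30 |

The 25 entries sum to 1850, so each line sums to 1850/5 = 370.
The remaining cell in row 2 is (2,1) = 370 − 312 = 58.
From row 4, 370 − (66 + 110 + 54 + 98) gives (4,1) = 42.
Column 2: 50 + 102 + 66 + 118 + ? = 370, so (3,2) = 34.
Column 5 needs 370; the known cells sum to 288, so (1,5) = 82.
Main diagonal: 106 + 102 + 54 + 30 + ? = 370, so (3,3) = 78.
From anti-diagonal, 370 − (82 + 70 + 78 + 66) gives (5,1) = 74.
The remaining cell in row 1 is (1,3) = 370 − 276 = 94.
From column 1, 370 − (106 + 58 + 42 + 74) gives (3,1) = 90.
Column 3 needs 370; the known cells sum to 308, so (5,3) = 62.

62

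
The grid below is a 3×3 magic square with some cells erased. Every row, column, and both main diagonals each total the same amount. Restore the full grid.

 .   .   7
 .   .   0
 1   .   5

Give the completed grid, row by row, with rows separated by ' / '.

Column 3 is already complete: 7 + 0 + 5 = 12, so that is the magic constant.
Row 3: 1 + 5 + ? = 12, so (3,2) = 6.
Anti-diagonal: 7 + 1 + ? = 12, so (2,2) = 4.
Row 2 must total 12; the given cells sum to 4, so (2,1) = 8.
Using column 1: 8 + 1 + ? → (1,1) = 12 − 9 = 3.
Column 2: 4 + 6 + ? = 12, so (1,2) = 2.

3 2 7 / 8 4 0 / 1 6 5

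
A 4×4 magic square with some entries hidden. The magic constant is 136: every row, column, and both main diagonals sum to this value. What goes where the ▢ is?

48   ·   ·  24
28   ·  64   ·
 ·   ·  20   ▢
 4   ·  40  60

Row 4: 4 + 40 + 60 + ? = 136, so (4,2) = 32.
Column 1 must total 136; the given cells sum to 80, so (3,1) = 56.
Column 3: 64 + 20 + 40 + ? = 136, so (1,3) = 12.
From main diagonal, 136 − (48 + 20 + 60) gives (2,2) = 8.
From anti-diagonal, 136 − (24 + 64 + 4) gives (3,2) = 44.
Row 1 must total 136; the given cells sum to 84, so (1,2) = 52.
Row 2 must total 136; the given cells sum to 100, so (2,4) = 36.
Row 3 needs 136; the known cells sum to 120, so (3,4) = 16.

16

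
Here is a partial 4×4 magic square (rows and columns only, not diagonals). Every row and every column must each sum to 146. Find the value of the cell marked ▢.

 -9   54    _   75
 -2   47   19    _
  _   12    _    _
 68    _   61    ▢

-16

From row 1, 146 − (-9 + 54 + 75) gives (1,3) = 26.
Row 2 needs 146; the known cells sum to 64, so (2,4) = 82.
Using column 1: -9 + (-2) + 68 + ? → (3,1) = 146 − 57 = 89.
The remaining cell in column 2 is (4,2) = 146 − 113 = 33.
Column 3 needs 146; the known cells sum to 106, so (3,3) = 40.
Using row 3: 89 + 12 + 40 + ? → (3,4) = 146 − 141 = 5.
Row 4 needs 146; the known cells sum to 162, so (4,4) = -16.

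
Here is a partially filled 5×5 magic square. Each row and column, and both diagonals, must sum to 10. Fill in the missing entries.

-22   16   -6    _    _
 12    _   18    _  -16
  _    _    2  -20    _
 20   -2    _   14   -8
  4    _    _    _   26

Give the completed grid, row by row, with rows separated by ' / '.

The remaining cell in row 4 is (4,3) = 10 − 24 = -14.
The remaining cell in column 1 is (3,1) = 10 − 14 = -4.
Using column 3: -6 + 18 + 2 + (-14) + ? → (5,3) = 10 − 0 = 10.
The remaining cell in main diagonal is (2,2) = 10 − 20 = -10.
Using row 2: 12 + (-10) + 18 + (-16) + ? → (2,4) = 10 − 4 = 6.
Anti-diagonal must total 10; the given cells sum to 10, so (1,5) = 0.
Row 1 needs 10; the known cells sum to -12, so (1,4) = 22.
The remaining cell in column 4 is (5,4) = 10 − 22 = -12.
Column 5 needs 10; the known cells sum to 2, so (3,5) = 8.
The remaining cell in row 3 is (3,2) = 10 − (-14) = 24.
Row 5: 4 + 10 + (-12) + 26 + ? = 10, so (5,2) = -18.

-22 16 -6 22 0 / 12 -10 18 6 -16 / -4 24 2 -20 8 / 20 -2 -14 14 -8 / 4 -18 10 -12 26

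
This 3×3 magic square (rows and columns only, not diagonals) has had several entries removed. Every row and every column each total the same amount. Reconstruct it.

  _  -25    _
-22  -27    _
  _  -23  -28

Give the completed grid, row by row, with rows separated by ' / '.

-29 -25 -21 / -22 -27 -26 / -24 -23 -28

Column 2 is already complete: -25 + -27 + -23 = -75, so that is the magic constant.
From row 2, -75 − (-22 + (-27)) gives (2,3) = -26.
Using row 3: -23 + (-28) + ? → (3,1) = -75 − (-51) = -24.
Column 1 needs -75; the known cells sum to -46, so (1,1) = -29.
From column 3, -75 − (-26 + (-28)) gives (1,3) = -21.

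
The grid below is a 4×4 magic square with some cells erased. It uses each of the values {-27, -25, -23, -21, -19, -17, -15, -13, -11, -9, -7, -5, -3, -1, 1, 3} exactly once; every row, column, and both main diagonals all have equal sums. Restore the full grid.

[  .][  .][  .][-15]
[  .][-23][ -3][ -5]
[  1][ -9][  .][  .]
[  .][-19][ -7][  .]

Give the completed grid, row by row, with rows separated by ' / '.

-11 3 -25 -15 / -17 -23 -3 -5 / 1 -9 -13 -27 / -21 -19 -7 -1

The 16 entries sum to -192, so each line sums to -192/4 = -48.
Row 2: -23 + (-3) + (-5) + ? = -48, so (2,1) = -17.
Column 2 needs -48; the known cells sum to -51, so (1,2) = 3.
Anti-diagonal: -15 + (-3) + (-9) + ? = -48, so (4,1) = -21.
Using row 4: -21 + (-19) + (-7) + ? → (4,4) = -48 − (-47) = -1.
Using column 1: -17 + 1 + (-21) + ? → (1,1) = -48 − (-37) = -11.
Column 4: -15 + (-5) + (-1) + ? = -48, so (3,4) = -27.
The remaining cell in main diagonal is (3,3) = -48 − (-35) = -13.
Using row 1: -11 + 3 + (-15) + ? → (1,3) = -48 − (-23) = -25.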